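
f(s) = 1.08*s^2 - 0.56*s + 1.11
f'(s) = 2.16*s - 0.56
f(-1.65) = 4.97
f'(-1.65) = -4.12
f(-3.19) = 13.89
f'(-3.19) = -7.45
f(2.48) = 6.36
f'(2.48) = 4.80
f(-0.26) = 1.33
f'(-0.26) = -1.12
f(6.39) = 41.63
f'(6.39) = 13.24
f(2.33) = 5.67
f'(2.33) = 4.47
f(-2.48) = 9.14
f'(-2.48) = -5.92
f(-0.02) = 1.12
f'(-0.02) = -0.60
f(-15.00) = 252.51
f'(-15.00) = -32.96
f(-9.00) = 93.63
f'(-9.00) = -20.00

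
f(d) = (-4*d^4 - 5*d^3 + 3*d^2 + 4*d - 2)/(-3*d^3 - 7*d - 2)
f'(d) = (9*d^2 + 7)*(-4*d^4 - 5*d^3 + 3*d^2 + 4*d - 2)/(-3*d^3 - 7*d - 2)^2 + (-16*d^3 - 15*d^2 + 6*d + 4)/(-3*d^3 - 7*d - 2) = (12*d^6 + 93*d^4 + 126*d^3 - 9*d^2 - 12*d - 22)/(9*d^6 + 42*d^4 + 12*d^3 + 49*d^2 + 28*d + 4)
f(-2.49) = -1.13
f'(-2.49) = 1.17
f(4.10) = 5.94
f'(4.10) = 1.63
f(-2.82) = -1.53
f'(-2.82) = 1.25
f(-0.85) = -0.39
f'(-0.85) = -1.27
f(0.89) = 0.20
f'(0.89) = 1.06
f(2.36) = 2.86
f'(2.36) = 1.94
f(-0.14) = 2.46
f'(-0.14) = -20.33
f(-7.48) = -7.88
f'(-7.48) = 1.37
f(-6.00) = -5.85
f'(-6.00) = 1.38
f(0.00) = 1.00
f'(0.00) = -5.50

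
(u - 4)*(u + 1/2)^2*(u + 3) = u^4 - 51*u^2/4 - 49*u/4 - 3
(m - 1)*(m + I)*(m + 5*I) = m^3 - m^2 + 6*I*m^2 - 5*m - 6*I*m + 5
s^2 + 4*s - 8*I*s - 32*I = (s + 4)*(s - 8*I)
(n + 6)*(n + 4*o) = n^2 + 4*n*o + 6*n + 24*o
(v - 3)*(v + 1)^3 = v^4 - 6*v^2 - 8*v - 3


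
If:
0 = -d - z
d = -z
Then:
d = -z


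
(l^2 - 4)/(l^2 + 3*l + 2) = (l - 2)/(l + 1)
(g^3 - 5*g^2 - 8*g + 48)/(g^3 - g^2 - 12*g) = (g - 4)/g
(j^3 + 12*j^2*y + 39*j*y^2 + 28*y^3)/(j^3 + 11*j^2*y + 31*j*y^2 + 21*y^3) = (j + 4*y)/(j + 3*y)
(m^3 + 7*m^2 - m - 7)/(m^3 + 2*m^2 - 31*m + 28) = (m + 1)/(m - 4)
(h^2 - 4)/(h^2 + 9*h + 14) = (h - 2)/(h + 7)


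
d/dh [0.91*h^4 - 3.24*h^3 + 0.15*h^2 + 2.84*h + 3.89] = 3.64*h^3 - 9.72*h^2 + 0.3*h + 2.84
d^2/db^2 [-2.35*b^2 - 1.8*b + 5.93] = -4.70000000000000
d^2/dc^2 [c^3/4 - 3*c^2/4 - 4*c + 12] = 3*c/2 - 3/2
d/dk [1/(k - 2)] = -1/(k - 2)^2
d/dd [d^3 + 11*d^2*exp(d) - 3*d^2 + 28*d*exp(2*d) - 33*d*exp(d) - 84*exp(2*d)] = 11*d^2*exp(d) + 3*d^2 + 56*d*exp(2*d) - 11*d*exp(d) - 6*d - 140*exp(2*d) - 33*exp(d)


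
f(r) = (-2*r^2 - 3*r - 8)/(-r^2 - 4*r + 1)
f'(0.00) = -35.00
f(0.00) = -8.00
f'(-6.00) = 2.19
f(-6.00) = 5.64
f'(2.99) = -0.13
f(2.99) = 1.75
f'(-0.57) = -2.52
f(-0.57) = -2.35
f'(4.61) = -0.01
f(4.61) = 1.66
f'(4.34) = -0.02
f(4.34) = 1.67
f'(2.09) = -0.40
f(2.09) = 1.96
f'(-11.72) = 0.11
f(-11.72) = 2.77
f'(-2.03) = 1.05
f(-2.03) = -2.03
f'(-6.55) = 1.26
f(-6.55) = 4.72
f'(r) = (-4*r - 3)/(-r^2 - 4*r + 1) + (2*r + 4)*(-2*r^2 - 3*r - 8)/(-r^2 - 4*r + 1)^2 = 5*(r^2 - 4*r - 7)/(r^4 + 8*r^3 + 14*r^2 - 8*r + 1)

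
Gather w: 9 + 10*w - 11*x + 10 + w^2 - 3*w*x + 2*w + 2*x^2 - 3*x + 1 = w^2 + w*(12 - 3*x) + 2*x^2 - 14*x + 20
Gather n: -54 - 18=-72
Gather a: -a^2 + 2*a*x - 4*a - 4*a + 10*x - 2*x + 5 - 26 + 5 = -a^2 + a*(2*x - 8) + 8*x - 16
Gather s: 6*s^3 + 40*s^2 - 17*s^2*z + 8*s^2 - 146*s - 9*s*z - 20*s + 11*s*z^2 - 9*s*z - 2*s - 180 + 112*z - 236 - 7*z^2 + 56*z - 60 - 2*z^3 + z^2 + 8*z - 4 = 6*s^3 + s^2*(48 - 17*z) + s*(11*z^2 - 18*z - 168) - 2*z^3 - 6*z^2 + 176*z - 480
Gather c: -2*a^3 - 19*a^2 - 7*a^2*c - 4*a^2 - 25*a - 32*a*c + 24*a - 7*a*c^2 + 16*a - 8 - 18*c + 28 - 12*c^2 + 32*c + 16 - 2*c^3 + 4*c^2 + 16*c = -2*a^3 - 23*a^2 + 15*a - 2*c^3 + c^2*(-7*a - 8) + c*(-7*a^2 - 32*a + 30) + 36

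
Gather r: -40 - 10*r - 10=-10*r - 50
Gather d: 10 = 10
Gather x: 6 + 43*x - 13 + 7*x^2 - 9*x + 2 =7*x^2 + 34*x - 5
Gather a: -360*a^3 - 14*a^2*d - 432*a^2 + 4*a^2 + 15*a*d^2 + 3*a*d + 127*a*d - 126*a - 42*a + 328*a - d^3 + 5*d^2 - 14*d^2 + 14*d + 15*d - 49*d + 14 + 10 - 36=-360*a^3 + a^2*(-14*d - 428) + a*(15*d^2 + 130*d + 160) - d^3 - 9*d^2 - 20*d - 12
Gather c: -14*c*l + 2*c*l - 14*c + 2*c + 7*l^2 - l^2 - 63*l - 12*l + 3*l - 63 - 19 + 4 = c*(-12*l - 12) + 6*l^2 - 72*l - 78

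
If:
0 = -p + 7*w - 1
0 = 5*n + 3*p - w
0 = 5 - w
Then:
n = -97/5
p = 34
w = 5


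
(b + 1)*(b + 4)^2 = b^3 + 9*b^2 + 24*b + 16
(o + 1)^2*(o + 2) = o^3 + 4*o^2 + 5*o + 2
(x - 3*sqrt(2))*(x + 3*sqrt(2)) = x^2 - 18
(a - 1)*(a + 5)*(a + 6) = a^3 + 10*a^2 + 19*a - 30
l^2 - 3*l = l*(l - 3)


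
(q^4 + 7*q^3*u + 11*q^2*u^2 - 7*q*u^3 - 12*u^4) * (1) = q^4 + 7*q^3*u + 11*q^2*u^2 - 7*q*u^3 - 12*u^4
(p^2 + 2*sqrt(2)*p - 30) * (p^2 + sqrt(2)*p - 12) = p^4 + 3*sqrt(2)*p^3 - 38*p^2 - 54*sqrt(2)*p + 360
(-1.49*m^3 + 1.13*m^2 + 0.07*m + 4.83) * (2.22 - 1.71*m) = 2.5479*m^4 - 5.2401*m^3 + 2.3889*m^2 - 8.1039*m + 10.7226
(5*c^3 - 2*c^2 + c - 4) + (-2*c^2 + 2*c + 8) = 5*c^3 - 4*c^2 + 3*c + 4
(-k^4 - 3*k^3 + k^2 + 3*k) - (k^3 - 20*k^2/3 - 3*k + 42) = -k^4 - 4*k^3 + 23*k^2/3 + 6*k - 42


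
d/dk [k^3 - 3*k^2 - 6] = 3*k*(k - 2)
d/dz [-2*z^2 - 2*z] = -4*z - 2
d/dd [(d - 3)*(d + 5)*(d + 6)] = 3*d^2 + 16*d - 3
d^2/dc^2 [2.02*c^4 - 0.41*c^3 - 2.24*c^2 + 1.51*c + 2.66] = 24.24*c^2 - 2.46*c - 4.48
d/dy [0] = 0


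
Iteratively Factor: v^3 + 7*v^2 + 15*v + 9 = (v + 3)*(v^2 + 4*v + 3) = (v + 3)^2*(v + 1)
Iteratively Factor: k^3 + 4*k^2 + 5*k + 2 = (k + 1)*(k^2 + 3*k + 2) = (k + 1)^2*(k + 2)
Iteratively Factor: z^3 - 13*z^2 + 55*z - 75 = (z - 3)*(z^2 - 10*z + 25) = (z - 5)*(z - 3)*(z - 5)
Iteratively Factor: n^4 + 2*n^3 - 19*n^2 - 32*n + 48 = (n - 4)*(n^3 + 6*n^2 + 5*n - 12) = (n - 4)*(n + 3)*(n^2 + 3*n - 4) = (n - 4)*(n + 3)*(n + 4)*(n - 1)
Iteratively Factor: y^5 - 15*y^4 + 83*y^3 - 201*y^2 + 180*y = (y - 4)*(y^4 - 11*y^3 + 39*y^2 - 45*y) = y*(y - 4)*(y^3 - 11*y^2 + 39*y - 45) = y*(y - 4)*(y - 3)*(y^2 - 8*y + 15) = y*(y - 4)*(y - 3)^2*(y - 5)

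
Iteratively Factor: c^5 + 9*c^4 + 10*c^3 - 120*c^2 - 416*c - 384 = (c - 4)*(c^4 + 13*c^3 + 62*c^2 + 128*c + 96) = (c - 4)*(c + 4)*(c^3 + 9*c^2 + 26*c + 24) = (c - 4)*(c + 2)*(c + 4)*(c^2 + 7*c + 12) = (c - 4)*(c + 2)*(c + 4)^2*(c + 3)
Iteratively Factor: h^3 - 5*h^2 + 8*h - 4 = (h - 1)*(h^2 - 4*h + 4) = (h - 2)*(h - 1)*(h - 2)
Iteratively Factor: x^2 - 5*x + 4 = (x - 4)*(x - 1)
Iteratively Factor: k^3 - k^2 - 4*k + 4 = (k + 2)*(k^2 - 3*k + 2) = (k - 1)*(k + 2)*(k - 2)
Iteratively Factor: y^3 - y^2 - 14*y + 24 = (y - 3)*(y^2 + 2*y - 8) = (y - 3)*(y - 2)*(y + 4)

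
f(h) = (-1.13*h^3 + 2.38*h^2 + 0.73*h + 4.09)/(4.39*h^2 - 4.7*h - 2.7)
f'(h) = (4.7 - 8.78*h)*(-1.13*h^3 + 2.38*h^2 + 0.73*h + 4.09)/(4.39*h^2 - 4.7*h - 2.7)^2 + (-3.39*h^2 + 4.76*h + 0.73)/(4.39*h^2 - 4.7*h - 2.7)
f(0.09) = -1.35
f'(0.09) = 1.35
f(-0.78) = 1.51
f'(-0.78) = 3.42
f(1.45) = -23.53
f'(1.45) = -664.85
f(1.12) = -2.57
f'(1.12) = -6.10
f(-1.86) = 0.86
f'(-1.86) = -0.08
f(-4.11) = 1.32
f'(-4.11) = -0.25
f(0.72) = -1.43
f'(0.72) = -1.24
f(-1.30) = 0.89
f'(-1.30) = 0.29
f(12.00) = -2.79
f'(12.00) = -0.26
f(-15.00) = 4.11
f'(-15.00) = -0.26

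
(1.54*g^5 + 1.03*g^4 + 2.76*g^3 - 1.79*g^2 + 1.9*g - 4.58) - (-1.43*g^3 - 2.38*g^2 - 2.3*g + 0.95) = 1.54*g^5 + 1.03*g^4 + 4.19*g^3 + 0.59*g^2 + 4.2*g - 5.53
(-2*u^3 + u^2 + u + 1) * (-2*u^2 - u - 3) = 4*u^5 + 3*u^3 - 6*u^2 - 4*u - 3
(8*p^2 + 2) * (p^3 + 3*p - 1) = 8*p^5 + 26*p^3 - 8*p^2 + 6*p - 2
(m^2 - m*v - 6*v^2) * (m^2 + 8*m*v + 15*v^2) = m^4 + 7*m^3*v + m^2*v^2 - 63*m*v^3 - 90*v^4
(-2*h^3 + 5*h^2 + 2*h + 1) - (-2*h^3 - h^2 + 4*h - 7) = 6*h^2 - 2*h + 8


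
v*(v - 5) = v^2 - 5*v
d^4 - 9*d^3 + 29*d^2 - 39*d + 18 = (d - 3)^2*(d - 2)*(d - 1)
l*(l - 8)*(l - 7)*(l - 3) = l^4 - 18*l^3 + 101*l^2 - 168*l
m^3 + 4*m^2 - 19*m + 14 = (m - 2)*(m - 1)*(m + 7)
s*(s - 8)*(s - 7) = s^3 - 15*s^2 + 56*s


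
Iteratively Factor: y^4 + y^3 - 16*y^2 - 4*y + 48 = (y + 2)*(y^3 - y^2 - 14*y + 24) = (y - 3)*(y + 2)*(y^2 + 2*y - 8) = (y - 3)*(y - 2)*(y + 2)*(y + 4)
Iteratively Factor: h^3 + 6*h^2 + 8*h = (h)*(h^2 + 6*h + 8) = h*(h + 2)*(h + 4)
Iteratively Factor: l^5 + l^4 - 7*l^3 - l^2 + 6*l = (l + 1)*(l^4 - 7*l^2 + 6*l) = (l + 1)*(l + 3)*(l^3 - 3*l^2 + 2*l) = l*(l + 1)*(l + 3)*(l^2 - 3*l + 2) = l*(l - 1)*(l + 1)*(l + 3)*(l - 2)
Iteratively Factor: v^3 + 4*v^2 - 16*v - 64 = (v + 4)*(v^2 - 16) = (v + 4)^2*(v - 4)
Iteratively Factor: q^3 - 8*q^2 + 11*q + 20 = (q - 5)*(q^2 - 3*q - 4) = (q - 5)*(q - 4)*(q + 1)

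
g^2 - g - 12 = (g - 4)*(g + 3)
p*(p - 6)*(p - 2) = p^3 - 8*p^2 + 12*p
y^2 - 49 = (y - 7)*(y + 7)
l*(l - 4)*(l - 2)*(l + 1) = l^4 - 5*l^3 + 2*l^2 + 8*l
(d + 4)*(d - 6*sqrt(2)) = d^2 - 6*sqrt(2)*d + 4*d - 24*sqrt(2)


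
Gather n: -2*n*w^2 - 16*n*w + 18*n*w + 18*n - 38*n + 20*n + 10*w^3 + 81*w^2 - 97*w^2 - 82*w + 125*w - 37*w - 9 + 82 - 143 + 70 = n*(-2*w^2 + 2*w) + 10*w^3 - 16*w^2 + 6*w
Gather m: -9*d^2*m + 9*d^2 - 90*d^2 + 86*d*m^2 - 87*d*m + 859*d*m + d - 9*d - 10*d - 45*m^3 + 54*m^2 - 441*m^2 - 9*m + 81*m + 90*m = -81*d^2 - 18*d - 45*m^3 + m^2*(86*d - 387) + m*(-9*d^2 + 772*d + 162)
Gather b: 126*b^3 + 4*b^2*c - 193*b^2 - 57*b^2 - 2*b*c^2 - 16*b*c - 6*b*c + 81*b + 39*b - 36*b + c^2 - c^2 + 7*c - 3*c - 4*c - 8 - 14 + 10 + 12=126*b^3 + b^2*(4*c - 250) + b*(-2*c^2 - 22*c + 84)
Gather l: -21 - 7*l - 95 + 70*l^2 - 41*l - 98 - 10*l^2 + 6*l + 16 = 60*l^2 - 42*l - 198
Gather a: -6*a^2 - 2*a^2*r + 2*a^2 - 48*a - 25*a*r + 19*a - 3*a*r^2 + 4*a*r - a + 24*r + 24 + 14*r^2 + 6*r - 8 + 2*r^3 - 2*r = a^2*(-2*r - 4) + a*(-3*r^2 - 21*r - 30) + 2*r^3 + 14*r^2 + 28*r + 16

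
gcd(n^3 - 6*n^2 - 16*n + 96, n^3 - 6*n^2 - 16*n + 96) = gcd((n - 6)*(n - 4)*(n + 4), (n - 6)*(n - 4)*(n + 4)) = n^3 - 6*n^2 - 16*n + 96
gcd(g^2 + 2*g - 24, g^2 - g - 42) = g + 6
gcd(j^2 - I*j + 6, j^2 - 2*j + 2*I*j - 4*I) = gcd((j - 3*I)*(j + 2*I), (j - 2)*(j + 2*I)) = j + 2*I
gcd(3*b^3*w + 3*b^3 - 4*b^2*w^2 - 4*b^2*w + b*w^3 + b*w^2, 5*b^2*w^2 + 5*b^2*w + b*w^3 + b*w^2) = b*w + b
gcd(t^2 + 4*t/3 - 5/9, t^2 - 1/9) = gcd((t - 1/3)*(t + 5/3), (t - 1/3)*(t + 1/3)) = t - 1/3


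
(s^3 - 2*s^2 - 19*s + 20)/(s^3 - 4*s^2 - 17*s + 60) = (s - 1)/(s - 3)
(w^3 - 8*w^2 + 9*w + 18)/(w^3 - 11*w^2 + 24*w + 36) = (w - 3)/(w - 6)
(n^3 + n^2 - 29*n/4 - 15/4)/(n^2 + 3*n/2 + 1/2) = (2*n^2 + n - 15)/(2*(n + 1))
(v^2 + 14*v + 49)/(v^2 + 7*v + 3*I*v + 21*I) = (v + 7)/(v + 3*I)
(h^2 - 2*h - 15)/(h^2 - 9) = (h - 5)/(h - 3)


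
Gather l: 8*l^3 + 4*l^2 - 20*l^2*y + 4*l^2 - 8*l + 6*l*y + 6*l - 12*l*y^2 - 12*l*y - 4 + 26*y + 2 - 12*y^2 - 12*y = 8*l^3 + l^2*(8 - 20*y) + l*(-12*y^2 - 6*y - 2) - 12*y^2 + 14*y - 2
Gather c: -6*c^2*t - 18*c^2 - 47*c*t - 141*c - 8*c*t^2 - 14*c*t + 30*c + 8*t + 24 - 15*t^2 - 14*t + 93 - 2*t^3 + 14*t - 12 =c^2*(-6*t - 18) + c*(-8*t^2 - 61*t - 111) - 2*t^3 - 15*t^2 + 8*t + 105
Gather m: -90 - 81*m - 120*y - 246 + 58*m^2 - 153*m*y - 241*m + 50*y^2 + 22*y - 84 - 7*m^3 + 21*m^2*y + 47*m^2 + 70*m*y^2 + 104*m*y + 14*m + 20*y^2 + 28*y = -7*m^3 + m^2*(21*y + 105) + m*(70*y^2 - 49*y - 308) + 70*y^2 - 70*y - 420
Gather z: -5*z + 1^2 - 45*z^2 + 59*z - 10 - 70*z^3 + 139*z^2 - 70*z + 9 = -70*z^3 + 94*z^2 - 16*z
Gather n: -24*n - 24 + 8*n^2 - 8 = 8*n^2 - 24*n - 32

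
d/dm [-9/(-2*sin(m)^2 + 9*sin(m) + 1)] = 9*(9 - 4*sin(m))*cos(m)/(9*sin(m) + cos(2*m))^2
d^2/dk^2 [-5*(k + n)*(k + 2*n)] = -10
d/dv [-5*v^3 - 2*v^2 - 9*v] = -15*v^2 - 4*v - 9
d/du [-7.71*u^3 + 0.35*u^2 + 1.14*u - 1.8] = -23.13*u^2 + 0.7*u + 1.14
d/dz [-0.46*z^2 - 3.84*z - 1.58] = -0.92*z - 3.84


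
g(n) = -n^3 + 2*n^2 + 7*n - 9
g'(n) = -3*n^2 + 4*n + 7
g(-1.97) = -7.38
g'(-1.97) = -12.52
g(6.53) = -156.45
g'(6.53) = -94.80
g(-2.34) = -1.62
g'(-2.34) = -18.79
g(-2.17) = -4.55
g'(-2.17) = -15.81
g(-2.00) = -7.00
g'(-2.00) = -13.00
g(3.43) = -1.81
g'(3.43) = -14.57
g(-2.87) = 11.02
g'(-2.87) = -29.19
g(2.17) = 5.39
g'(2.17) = 1.55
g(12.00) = -1365.00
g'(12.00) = -377.00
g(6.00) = -111.00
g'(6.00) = -77.00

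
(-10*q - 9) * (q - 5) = -10*q^2 + 41*q + 45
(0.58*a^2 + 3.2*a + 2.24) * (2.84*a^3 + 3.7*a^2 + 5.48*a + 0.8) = 1.6472*a^5 + 11.234*a^4 + 21.38*a^3 + 26.288*a^2 + 14.8352*a + 1.792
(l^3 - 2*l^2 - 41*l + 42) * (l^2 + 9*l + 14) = l^5 + 7*l^4 - 45*l^3 - 355*l^2 - 196*l + 588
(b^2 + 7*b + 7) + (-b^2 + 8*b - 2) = 15*b + 5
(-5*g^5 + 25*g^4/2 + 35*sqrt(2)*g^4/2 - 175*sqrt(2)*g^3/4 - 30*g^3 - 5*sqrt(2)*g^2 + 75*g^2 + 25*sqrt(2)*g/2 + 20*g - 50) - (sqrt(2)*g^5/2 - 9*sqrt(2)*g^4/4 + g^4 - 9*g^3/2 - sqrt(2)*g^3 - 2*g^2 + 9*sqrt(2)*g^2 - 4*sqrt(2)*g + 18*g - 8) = -5*g^5 - sqrt(2)*g^5/2 + 23*g^4/2 + 79*sqrt(2)*g^4/4 - 171*sqrt(2)*g^3/4 - 51*g^3/2 - 14*sqrt(2)*g^2 + 77*g^2 + 2*g + 33*sqrt(2)*g/2 - 42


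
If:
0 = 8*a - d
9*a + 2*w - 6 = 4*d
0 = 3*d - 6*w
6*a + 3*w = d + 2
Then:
No Solution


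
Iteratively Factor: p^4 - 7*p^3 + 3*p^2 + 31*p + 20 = (p + 1)*(p^3 - 8*p^2 + 11*p + 20) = (p - 5)*(p + 1)*(p^2 - 3*p - 4) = (p - 5)*(p - 4)*(p + 1)*(p + 1)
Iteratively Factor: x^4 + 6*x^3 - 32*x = (x)*(x^3 + 6*x^2 - 32) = x*(x - 2)*(x^2 + 8*x + 16) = x*(x - 2)*(x + 4)*(x + 4)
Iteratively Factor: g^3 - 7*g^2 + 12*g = (g)*(g^2 - 7*g + 12) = g*(g - 4)*(g - 3)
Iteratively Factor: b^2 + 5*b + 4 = (b + 4)*(b + 1)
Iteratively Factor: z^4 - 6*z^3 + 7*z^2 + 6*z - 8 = (z - 2)*(z^3 - 4*z^2 - z + 4) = (z - 2)*(z + 1)*(z^2 - 5*z + 4) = (z - 2)*(z - 1)*(z + 1)*(z - 4)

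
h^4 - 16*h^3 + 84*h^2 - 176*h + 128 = (h - 8)*(h - 4)*(h - 2)^2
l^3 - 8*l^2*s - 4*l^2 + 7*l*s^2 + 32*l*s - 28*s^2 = (l - 4)*(l - 7*s)*(l - s)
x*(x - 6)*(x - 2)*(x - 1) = x^4 - 9*x^3 + 20*x^2 - 12*x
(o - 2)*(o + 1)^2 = o^3 - 3*o - 2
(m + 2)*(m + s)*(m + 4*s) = m^3 + 5*m^2*s + 2*m^2 + 4*m*s^2 + 10*m*s + 8*s^2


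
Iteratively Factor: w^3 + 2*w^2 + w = (w)*(w^2 + 2*w + 1) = w*(w + 1)*(w + 1)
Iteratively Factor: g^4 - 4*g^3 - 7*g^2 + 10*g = (g - 5)*(g^3 + g^2 - 2*g) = g*(g - 5)*(g^2 + g - 2) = g*(g - 5)*(g + 2)*(g - 1)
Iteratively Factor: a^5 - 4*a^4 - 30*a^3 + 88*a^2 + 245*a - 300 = (a - 1)*(a^4 - 3*a^3 - 33*a^2 + 55*a + 300) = (a - 1)*(a + 3)*(a^3 - 6*a^2 - 15*a + 100) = (a - 5)*(a - 1)*(a + 3)*(a^2 - a - 20) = (a - 5)^2*(a - 1)*(a + 3)*(a + 4)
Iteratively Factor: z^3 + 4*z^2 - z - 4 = (z - 1)*(z^2 + 5*z + 4) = (z - 1)*(z + 1)*(z + 4)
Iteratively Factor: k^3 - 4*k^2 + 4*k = (k)*(k^2 - 4*k + 4) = k*(k - 2)*(k - 2)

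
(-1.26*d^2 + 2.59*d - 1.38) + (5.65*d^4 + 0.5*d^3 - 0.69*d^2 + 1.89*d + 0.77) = 5.65*d^4 + 0.5*d^3 - 1.95*d^2 + 4.48*d - 0.61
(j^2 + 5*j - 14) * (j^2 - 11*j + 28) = j^4 - 6*j^3 - 41*j^2 + 294*j - 392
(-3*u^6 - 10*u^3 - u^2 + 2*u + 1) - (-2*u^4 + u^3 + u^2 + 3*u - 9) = -3*u^6 + 2*u^4 - 11*u^3 - 2*u^2 - u + 10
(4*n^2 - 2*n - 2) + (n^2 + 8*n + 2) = 5*n^2 + 6*n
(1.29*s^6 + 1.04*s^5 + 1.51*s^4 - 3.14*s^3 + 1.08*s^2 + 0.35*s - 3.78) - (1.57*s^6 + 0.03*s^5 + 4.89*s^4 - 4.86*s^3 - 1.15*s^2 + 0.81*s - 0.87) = -0.28*s^6 + 1.01*s^5 - 3.38*s^4 + 1.72*s^3 + 2.23*s^2 - 0.46*s - 2.91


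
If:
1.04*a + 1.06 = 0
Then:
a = -1.02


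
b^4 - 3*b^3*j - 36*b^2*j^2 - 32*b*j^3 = b*(b - 8*j)*(b + j)*(b + 4*j)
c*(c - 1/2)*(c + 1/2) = c^3 - c/4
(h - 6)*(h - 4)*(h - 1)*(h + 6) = h^4 - 5*h^3 - 32*h^2 + 180*h - 144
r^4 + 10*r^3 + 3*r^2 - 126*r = r*(r - 3)*(r + 6)*(r + 7)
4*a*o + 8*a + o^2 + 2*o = (4*a + o)*(o + 2)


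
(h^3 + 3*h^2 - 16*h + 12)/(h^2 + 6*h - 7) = (h^2 + 4*h - 12)/(h + 7)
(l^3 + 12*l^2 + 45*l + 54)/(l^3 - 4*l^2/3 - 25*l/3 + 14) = 3*(l^2 + 9*l + 18)/(3*l^2 - 13*l + 14)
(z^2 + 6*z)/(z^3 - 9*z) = (z + 6)/(z^2 - 9)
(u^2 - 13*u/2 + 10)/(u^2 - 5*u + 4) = (u - 5/2)/(u - 1)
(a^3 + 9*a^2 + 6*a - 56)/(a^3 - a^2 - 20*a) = (a^2 + 5*a - 14)/(a*(a - 5))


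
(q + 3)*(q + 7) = q^2 + 10*q + 21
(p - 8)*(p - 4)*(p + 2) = p^3 - 10*p^2 + 8*p + 64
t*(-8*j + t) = -8*j*t + t^2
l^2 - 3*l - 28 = (l - 7)*(l + 4)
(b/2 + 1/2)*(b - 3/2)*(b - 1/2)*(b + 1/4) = b^4/2 - 3*b^3/8 - 3*b^2/4 + 7*b/32 + 3/32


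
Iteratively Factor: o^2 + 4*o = (o + 4)*(o)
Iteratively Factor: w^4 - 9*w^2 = (w)*(w^3 - 9*w) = w*(w + 3)*(w^2 - 3*w) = w^2*(w + 3)*(w - 3)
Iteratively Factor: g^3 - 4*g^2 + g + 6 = (g + 1)*(g^2 - 5*g + 6) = (g - 3)*(g + 1)*(g - 2)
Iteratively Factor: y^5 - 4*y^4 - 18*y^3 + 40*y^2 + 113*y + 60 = (y - 5)*(y^4 + y^3 - 13*y^2 - 25*y - 12) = (y - 5)*(y + 1)*(y^3 - 13*y - 12) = (y - 5)*(y + 1)*(y + 3)*(y^2 - 3*y - 4) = (y - 5)*(y - 4)*(y + 1)*(y + 3)*(y + 1)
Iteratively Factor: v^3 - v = (v)*(v^2 - 1) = v*(v + 1)*(v - 1)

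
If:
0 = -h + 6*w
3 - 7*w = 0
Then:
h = 18/7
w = 3/7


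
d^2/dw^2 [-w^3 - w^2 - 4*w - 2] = -6*w - 2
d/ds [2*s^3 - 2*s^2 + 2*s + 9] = 6*s^2 - 4*s + 2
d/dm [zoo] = 0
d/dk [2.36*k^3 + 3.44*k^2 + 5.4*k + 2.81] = 7.08*k^2 + 6.88*k + 5.4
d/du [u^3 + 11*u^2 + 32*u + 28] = 3*u^2 + 22*u + 32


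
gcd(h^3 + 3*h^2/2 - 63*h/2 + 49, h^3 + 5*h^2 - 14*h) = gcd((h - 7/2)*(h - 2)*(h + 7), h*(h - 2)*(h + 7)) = h^2 + 5*h - 14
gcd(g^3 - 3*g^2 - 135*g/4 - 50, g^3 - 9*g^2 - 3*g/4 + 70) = g^2 - 11*g/2 - 20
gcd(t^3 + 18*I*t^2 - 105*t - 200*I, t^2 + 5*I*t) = t + 5*I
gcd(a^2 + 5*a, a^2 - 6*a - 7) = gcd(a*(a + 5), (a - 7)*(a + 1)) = 1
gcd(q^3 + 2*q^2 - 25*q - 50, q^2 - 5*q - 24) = 1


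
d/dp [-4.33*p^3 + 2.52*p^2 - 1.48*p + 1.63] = -12.99*p^2 + 5.04*p - 1.48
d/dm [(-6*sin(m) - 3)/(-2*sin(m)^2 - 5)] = 6*(-2*sin(m) + cos(2*m) + 4)*cos(m)/(6 - cos(2*m))^2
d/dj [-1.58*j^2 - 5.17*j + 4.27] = -3.16*j - 5.17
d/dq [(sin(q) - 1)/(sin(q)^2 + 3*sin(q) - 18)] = (2*sin(q) + cos(q)^2 - 16)*cos(q)/(sin(q)^2 + 3*sin(q) - 18)^2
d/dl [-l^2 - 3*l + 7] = -2*l - 3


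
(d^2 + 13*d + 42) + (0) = d^2 + 13*d + 42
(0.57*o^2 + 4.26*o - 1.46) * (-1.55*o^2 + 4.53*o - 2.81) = -0.8835*o^4 - 4.0209*o^3 + 19.9591*o^2 - 18.5844*o + 4.1026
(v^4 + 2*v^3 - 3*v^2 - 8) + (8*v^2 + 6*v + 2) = v^4 + 2*v^3 + 5*v^2 + 6*v - 6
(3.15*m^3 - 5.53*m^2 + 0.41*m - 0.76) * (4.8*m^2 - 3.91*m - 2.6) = 15.12*m^5 - 38.8605*m^4 + 15.4003*m^3 + 9.1269*m^2 + 1.9056*m + 1.976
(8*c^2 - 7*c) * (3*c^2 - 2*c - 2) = 24*c^4 - 37*c^3 - 2*c^2 + 14*c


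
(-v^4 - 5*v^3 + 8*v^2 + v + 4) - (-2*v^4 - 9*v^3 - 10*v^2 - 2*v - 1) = v^4 + 4*v^3 + 18*v^2 + 3*v + 5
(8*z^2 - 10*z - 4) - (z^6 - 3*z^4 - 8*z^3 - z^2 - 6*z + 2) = -z^6 + 3*z^4 + 8*z^3 + 9*z^2 - 4*z - 6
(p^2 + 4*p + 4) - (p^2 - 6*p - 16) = 10*p + 20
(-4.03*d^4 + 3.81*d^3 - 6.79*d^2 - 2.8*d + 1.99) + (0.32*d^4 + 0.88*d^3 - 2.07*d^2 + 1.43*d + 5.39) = -3.71*d^4 + 4.69*d^3 - 8.86*d^2 - 1.37*d + 7.38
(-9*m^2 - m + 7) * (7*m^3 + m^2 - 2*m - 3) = -63*m^5 - 16*m^4 + 66*m^3 + 36*m^2 - 11*m - 21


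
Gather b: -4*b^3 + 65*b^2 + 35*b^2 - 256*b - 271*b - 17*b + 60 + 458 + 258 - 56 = -4*b^3 + 100*b^2 - 544*b + 720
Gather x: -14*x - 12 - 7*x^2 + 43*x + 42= -7*x^2 + 29*x + 30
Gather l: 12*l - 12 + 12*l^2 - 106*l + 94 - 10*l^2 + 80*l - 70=2*l^2 - 14*l + 12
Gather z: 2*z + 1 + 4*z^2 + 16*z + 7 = 4*z^2 + 18*z + 8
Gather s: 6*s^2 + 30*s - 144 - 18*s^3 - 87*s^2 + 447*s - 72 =-18*s^3 - 81*s^2 + 477*s - 216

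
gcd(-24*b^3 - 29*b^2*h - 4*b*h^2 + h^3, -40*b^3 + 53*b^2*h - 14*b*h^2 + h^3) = 8*b - h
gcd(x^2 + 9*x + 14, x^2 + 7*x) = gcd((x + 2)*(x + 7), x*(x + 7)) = x + 7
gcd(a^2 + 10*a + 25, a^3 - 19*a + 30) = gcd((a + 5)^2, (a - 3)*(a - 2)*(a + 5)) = a + 5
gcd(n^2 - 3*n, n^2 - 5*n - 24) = 1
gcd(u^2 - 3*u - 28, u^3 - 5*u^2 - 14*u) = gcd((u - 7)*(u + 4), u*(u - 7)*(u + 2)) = u - 7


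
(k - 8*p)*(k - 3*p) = k^2 - 11*k*p + 24*p^2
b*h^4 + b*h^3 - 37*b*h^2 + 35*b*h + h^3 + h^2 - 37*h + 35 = (h - 5)*(h - 1)*(h + 7)*(b*h + 1)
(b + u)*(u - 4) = b*u - 4*b + u^2 - 4*u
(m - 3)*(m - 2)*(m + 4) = m^3 - m^2 - 14*m + 24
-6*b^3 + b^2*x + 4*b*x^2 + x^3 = (-b + x)*(2*b + x)*(3*b + x)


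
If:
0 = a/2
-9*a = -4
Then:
No Solution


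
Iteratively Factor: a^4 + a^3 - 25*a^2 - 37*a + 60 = (a - 1)*(a^3 + 2*a^2 - 23*a - 60) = (a - 1)*(a + 3)*(a^2 - a - 20) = (a - 5)*(a - 1)*(a + 3)*(a + 4)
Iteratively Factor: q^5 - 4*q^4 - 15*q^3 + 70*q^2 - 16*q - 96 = (q - 2)*(q^4 - 2*q^3 - 19*q^2 + 32*q + 48) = (q - 3)*(q - 2)*(q^3 + q^2 - 16*q - 16) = (q - 4)*(q - 3)*(q - 2)*(q^2 + 5*q + 4) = (q - 4)*(q - 3)*(q - 2)*(q + 1)*(q + 4)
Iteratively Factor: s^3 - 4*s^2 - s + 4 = (s - 1)*(s^2 - 3*s - 4) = (s - 4)*(s - 1)*(s + 1)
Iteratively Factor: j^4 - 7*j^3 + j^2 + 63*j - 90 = (j - 5)*(j^3 - 2*j^2 - 9*j + 18) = (j - 5)*(j - 3)*(j^2 + j - 6) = (j - 5)*(j - 3)*(j + 3)*(j - 2)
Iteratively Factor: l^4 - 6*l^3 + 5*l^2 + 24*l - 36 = (l - 3)*(l^3 - 3*l^2 - 4*l + 12) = (l - 3)^2*(l^2 - 4) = (l - 3)^2*(l - 2)*(l + 2)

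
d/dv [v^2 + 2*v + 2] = 2*v + 2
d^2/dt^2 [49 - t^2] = -2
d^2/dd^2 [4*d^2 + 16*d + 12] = 8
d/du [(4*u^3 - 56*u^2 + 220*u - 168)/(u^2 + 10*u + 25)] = 4*(u^3 + 15*u^2 - 195*u + 359)/(u^3 + 15*u^2 + 75*u + 125)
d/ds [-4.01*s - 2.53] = -4.01000000000000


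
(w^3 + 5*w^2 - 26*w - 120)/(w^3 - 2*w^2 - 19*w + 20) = (w + 6)/(w - 1)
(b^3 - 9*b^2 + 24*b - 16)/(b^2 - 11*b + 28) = (b^2 - 5*b + 4)/(b - 7)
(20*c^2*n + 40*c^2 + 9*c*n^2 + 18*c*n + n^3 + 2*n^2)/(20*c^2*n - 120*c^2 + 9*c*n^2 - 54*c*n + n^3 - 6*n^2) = (n + 2)/(n - 6)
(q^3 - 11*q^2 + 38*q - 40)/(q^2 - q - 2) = (q^2 - 9*q + 20)/(q + 1)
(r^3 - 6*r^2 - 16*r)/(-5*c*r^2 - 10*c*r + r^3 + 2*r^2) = (r - 8)/(-5*c + r)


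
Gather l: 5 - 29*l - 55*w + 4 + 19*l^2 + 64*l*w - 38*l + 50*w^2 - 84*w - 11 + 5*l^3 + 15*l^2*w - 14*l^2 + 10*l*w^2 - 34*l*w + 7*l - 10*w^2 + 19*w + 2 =5*l^3 + l^2*(15*w + 5) + l*(10*w^2 + 30*w - 60) + 40*w^2 - 120*w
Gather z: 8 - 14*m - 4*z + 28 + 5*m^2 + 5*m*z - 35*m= 5*m^2 - 49*m + z*(5*m - 4) + 36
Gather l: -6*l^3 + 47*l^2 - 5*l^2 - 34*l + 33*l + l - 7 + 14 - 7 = -6*l^3 + 42*l^2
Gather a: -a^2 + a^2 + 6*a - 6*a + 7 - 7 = 0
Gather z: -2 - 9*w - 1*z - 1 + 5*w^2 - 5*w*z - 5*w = 5*w^2 - 14*w + z*(-5*w - 1) - 3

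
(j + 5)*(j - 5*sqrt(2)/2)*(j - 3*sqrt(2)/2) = j^3 - 4*sqrt(2)*j^2 + 5*j^2 - 20*sqrt(2)*j + 15*j/2 + 75/2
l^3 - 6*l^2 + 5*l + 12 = (l - 4)*(l - 3)*(l + 1)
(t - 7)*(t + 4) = t^2 - 3*t - 28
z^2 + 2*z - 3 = (z - 1)*(z + 3)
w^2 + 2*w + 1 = (w + 1)^2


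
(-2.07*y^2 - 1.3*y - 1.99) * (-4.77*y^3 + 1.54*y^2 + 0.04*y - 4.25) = 9.8739*y^5 + 3.0132*y^4 + 7.4075*y^3 + 5.6809*y^2 + 5.4454*y + 8.4575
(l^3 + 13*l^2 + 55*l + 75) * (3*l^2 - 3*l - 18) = 3*l^5 + 36*l^4 + 108*l^3 - 174*l^2 - 1215*l - 1350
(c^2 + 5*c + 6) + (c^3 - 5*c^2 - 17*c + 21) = c^3 - 4*c^2 - 12*c + 27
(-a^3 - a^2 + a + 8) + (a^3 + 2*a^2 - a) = a^2 + 8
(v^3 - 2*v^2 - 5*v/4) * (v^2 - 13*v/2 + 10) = v^5 - 17*v^4/2 + 87*v^3/4 - 95*v^2/8 - 25*v/2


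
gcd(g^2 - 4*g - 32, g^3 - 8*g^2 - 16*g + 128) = g^2 - 4*g - 32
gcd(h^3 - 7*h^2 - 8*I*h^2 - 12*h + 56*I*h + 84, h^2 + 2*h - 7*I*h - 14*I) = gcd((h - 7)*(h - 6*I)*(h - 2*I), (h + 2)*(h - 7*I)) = 1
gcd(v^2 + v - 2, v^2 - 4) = v + 2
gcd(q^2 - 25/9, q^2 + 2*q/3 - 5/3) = q + 5/3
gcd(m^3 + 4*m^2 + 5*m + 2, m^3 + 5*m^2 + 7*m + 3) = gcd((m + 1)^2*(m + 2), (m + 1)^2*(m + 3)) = m^2 + 2*m + 1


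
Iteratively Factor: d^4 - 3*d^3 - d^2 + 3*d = (d + 1)*(d^3 - 4*d^2 + 3*d) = (d - 1)*(d + 1)*(d^2 - 3*d) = d*(d - 1)*(d + 1)*(d - 3)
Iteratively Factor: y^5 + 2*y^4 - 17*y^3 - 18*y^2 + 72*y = (y)*(y^4 + 2*y^3 - 17*y^2 - 18*y + 72) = y*(y - 2)*(y^3 + 4*y^2 - 9*y - 36) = y*(y - 2)*(y + 3)*(y^2 + y - 12) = y*(y - 3)*(y - 2)*(y + 3)*(y + 4)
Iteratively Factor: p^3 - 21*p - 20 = (p - 5)*(p^2 + 5*p + 4) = (p - 5)*(p + 1)*(p + 4)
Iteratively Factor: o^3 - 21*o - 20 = (o - 5)*(o^2 + 5*o + 4) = (o - 5)*(o + 1)*(o + 4)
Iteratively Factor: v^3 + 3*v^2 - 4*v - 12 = (v - 2)*(v^2 + 5*v + 6) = (v - 2)*(v + 3)*(v + 2)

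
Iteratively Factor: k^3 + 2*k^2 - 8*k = (k)*(k^2 + 2*k - 8) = k*(k + 4)*(k - 2)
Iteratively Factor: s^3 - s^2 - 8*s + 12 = (s - 2)*(s^2 + s - 6) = (s - 2)*(s + 3)*(s - 2)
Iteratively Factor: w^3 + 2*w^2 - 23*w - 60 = (w - 5)*(w^2 + 7*w + 12) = (w - 5)*(w + 3)*(w + 4)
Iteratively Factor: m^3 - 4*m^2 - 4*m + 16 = (m - 4)*(m^2 - 4) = (m - 4)*(m + 2)*(m - 2)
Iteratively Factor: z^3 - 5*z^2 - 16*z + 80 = (z - 4)*(z^2 - z - 20) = (z - 5)*(z - 4)*(z + 4)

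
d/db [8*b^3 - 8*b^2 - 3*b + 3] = 24*b^2 - 16*b - 3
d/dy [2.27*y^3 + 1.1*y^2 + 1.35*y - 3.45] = 6.81*y^2 + 2.2*y + 1.35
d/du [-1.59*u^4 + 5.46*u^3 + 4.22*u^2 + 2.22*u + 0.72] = -6.36*u^3 + 16.38*u^2 + 8.44*u + 2.22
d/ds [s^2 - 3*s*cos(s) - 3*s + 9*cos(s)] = 3*s*sin(s) + 2*s - 9*sin(s) - 3*cos(s) - 3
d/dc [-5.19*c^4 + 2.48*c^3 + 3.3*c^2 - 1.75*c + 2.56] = -20.76*c^3 + 7.44*c^2 + 6.6*c - 1.75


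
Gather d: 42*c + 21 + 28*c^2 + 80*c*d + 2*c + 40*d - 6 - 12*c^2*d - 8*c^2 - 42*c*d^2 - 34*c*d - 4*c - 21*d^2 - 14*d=20*c^2 + 40*c + d^2*(-42*c - 21) + d*(-12*c^2 + 46*c + 26) + 15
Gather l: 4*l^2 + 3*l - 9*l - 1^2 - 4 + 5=4*l^2 - 6*l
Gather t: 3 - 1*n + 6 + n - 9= 0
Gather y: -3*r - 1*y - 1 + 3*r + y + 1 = 0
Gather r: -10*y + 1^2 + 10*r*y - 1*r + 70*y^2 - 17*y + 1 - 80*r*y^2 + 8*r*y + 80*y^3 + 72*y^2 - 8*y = r*(-80*y^2 + 18*y - 1) + 80*y^3 + 142*y^2 - 35*y + 2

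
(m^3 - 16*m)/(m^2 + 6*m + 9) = m*(m^2 - 16)/(m^2 + 6*m + 9)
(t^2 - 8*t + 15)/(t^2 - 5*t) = (t - 3)/t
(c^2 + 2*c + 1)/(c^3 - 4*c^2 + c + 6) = (c + 1)/(c^2 - 5*c + 6)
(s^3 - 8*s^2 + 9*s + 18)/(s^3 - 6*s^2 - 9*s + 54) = (s + 1)/(s + 3)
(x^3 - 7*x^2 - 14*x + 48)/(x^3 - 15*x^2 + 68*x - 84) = (x^2 - 5*x - 24)/(x^2 - 13*x + 42)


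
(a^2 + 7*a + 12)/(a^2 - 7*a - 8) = (a^2 + 7*a + 12)/(a^2 - 7*a - 8)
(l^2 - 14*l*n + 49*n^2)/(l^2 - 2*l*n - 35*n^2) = (l - 7*n)/(l + 5*n)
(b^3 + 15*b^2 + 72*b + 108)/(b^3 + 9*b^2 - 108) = (b + 3)/(b - 3)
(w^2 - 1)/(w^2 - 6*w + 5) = (w + 1)/(w - 5)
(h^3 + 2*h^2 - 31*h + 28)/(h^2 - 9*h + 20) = (h^2 + 6*h - 7)/(h - 5)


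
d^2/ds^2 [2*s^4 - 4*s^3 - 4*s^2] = 24*s^2 - 24*s - 8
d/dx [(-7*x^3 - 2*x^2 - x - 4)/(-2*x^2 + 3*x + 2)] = 2*(7*x^4 - 21*x^3 - 25*x^2 - 12*x + 5)/(4*x^4 - 12*x^3 + x^2 + 12*x + 4)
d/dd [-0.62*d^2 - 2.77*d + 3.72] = -1.24*d - 2.77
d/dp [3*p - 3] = 3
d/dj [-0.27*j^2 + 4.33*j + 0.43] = 4.33 - 0.54*j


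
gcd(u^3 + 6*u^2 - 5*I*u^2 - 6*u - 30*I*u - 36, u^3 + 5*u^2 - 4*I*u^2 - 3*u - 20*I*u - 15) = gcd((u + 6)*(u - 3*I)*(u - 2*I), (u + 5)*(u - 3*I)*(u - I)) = u - 3*I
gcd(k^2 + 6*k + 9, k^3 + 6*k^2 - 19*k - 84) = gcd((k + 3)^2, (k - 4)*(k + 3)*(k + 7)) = k + 3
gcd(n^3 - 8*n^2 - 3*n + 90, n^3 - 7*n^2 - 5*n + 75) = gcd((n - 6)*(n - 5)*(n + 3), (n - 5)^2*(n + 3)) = n^2 - 2*n - 15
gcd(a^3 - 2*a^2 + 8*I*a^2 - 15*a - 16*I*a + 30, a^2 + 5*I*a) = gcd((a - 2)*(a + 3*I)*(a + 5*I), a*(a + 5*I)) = a + 5*I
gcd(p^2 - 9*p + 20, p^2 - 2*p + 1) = 1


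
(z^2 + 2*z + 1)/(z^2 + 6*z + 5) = (z + 1)/(z + 5)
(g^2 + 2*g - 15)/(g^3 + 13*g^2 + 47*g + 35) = (g - 3)/(g^2 + 8*g + 7)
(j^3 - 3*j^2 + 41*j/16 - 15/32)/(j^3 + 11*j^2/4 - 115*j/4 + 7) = (8*j^2 - 22*j + 15)/(8*(j^2 + 3*j - 28))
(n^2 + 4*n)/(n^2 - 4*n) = (n + 4)/(n - 4)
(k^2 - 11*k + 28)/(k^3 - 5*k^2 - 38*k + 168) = 1/(k + 6)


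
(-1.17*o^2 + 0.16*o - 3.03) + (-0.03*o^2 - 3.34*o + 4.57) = -1.2*o^2 - 3.18*o + 1.54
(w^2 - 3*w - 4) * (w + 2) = w^3 - w^2 - 10*w - 8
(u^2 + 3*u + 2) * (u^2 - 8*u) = u^4 - 5*u^3 - 22*u^2 - 16*u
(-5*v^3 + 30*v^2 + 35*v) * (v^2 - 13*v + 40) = -5*v^5 + 95*v^4 - 555*v^3 + 745*v^2 + 1400*v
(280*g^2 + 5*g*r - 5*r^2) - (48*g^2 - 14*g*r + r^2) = 232*g^2 + 19*g*r - 6*r^2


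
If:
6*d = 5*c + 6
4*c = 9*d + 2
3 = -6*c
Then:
No Solution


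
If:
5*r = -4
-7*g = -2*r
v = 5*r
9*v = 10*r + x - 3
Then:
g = -8/35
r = -4/5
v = -4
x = -25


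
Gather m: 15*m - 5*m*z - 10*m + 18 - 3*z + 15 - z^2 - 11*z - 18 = m*(5 - 5*z) - z^2 - 14*z + 15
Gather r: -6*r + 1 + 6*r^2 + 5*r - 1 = 6*r^2 - r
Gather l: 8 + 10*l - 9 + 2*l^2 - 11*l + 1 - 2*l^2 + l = 0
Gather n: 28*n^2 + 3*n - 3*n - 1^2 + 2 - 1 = 28*n^2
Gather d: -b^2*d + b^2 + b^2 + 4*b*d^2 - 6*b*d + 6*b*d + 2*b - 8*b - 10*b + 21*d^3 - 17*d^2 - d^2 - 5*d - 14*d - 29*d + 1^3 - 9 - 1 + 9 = 2*b^2 - 16*b + 21*d^3 + d^2*(4*b - 18) + d*(-b^2 - 48)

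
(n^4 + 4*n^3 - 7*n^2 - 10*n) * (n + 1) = n^5 + 5*n^4 - 3*n^3 - 17*n^2 - 10*n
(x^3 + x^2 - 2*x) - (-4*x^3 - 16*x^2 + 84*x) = 5*x^3 + 17*x^2 - 86*x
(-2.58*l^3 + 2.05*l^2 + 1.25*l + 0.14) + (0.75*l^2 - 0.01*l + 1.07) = -2.58*l^3 + 2.8*l^2 + 1.24*l + 1.21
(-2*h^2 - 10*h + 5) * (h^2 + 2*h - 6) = -2*h^4 - 14*h^3 - 3*h^2 + 70*h - 30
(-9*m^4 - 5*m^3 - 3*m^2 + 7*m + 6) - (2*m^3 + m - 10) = -9*m^4 - 7*m^3 - 3*m^2 + 6*m + 16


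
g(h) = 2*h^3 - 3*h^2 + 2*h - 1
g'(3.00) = 38.00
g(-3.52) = -132.44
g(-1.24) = -11.91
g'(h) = 6*h^2 - 6*h + 2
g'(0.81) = 1.08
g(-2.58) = -60.48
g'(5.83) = 170.95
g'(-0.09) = 2.59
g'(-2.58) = 57.42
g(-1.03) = -8.43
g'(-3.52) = 97.46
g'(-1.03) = 14.55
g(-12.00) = -3913.00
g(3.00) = 32.00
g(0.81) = -0.29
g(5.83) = 305.00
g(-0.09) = -1.21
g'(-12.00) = 938.00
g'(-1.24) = 18.67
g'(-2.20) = 44.24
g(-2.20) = -41.22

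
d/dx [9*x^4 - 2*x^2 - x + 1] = 36*x^3 - 4*x - 1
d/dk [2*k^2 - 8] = 4*k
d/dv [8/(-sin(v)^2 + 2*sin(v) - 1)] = 16*cos(v)/(sin(v) - 1)^3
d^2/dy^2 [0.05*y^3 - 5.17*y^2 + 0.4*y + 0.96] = 0.3*y - 10.34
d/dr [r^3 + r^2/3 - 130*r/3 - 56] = 3*r^2 + 2*r/3 - 130/3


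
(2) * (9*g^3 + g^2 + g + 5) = 18*g^3 + 2*g^2 + 2*g + 10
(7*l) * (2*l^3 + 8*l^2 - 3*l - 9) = 14*l^4 + 56*l^3 - 21*l^2 - 63*l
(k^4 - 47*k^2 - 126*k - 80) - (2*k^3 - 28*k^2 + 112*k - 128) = k^4 - 2*k^3 - 19*k^2 - 238*k + 48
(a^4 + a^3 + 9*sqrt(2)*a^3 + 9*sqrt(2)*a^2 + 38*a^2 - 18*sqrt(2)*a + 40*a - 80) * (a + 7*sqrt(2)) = a^5 + a^4 + 16*sqrt(2)*a^4 + 16*sqrt(2)*a^3 + 164*a^3 + 166*a^2 + 248*sqrt(2)*a^2 - 332*a + 280*sqrt(2)*a - 560*sqrt(2)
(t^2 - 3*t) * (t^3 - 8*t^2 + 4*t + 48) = t^5 - 11*t^4 + 28*t^3 + 36*t^2 - 144*t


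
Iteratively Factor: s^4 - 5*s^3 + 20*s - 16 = (s - 2)*(s^3 - 3*s^2 - 6*s + 8) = (s - 4)*(s - 2)*(s^2 + s - 2) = (s - 4)*(s - 2)*(s + 2)*(s - 1)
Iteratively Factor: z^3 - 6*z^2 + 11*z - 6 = (z - 3)*(z^2 - 3*z + 2) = (z - 3)*(z - 1)*(z - 2)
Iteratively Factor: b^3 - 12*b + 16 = (b - 2)*(b^2 + 2*b - 8) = (b - 2)^2*(b + 4)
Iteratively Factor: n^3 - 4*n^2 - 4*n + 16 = (n - 2)*(n^2 - 2*n - 8) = (n - 2)*(n + 2)*(n - 4)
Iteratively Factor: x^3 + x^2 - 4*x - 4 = (x + 2)*(x^2 - x - 2) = (x + 1)*(x + 2)*(x - 2)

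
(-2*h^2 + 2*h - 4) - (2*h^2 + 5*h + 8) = -4*h^2 - 3*h - 12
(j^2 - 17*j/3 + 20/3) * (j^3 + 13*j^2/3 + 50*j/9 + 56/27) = j^5 - 4*j^4/3 - 37*j^3/3 - 14*j^2/27 + 2048*j/81 + 1120/81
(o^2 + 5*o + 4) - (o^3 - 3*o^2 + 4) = -o^3 + 4*o^2 + 5*o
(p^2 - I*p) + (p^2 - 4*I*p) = 2*p^2 - 5*I*p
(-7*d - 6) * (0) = 0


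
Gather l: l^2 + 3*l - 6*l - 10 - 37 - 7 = l^2 - 3*l - 54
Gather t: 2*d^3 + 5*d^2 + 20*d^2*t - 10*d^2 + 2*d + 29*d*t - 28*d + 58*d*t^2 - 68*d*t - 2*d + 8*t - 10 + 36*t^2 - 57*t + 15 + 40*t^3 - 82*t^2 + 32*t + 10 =2*d^3 - 5*d^2 - 28*d + 40*t^3 + t^2*(58*d - 46) + t*(20*d^2 - 39*d - 17) + 15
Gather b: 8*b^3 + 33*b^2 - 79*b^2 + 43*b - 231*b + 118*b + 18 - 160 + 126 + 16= 8*b^3 - 46*b^2 - 70*b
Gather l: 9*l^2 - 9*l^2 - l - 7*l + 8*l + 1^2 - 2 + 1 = 0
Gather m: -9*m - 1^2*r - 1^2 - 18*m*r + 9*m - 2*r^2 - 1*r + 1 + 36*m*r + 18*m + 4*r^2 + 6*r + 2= m*(18*r + 18) + 2*r^2 + 4*r + 2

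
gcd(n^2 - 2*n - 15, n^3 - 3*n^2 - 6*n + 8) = 1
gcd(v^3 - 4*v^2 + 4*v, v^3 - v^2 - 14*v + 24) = v - 2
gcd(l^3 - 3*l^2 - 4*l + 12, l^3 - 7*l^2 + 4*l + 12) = l - 2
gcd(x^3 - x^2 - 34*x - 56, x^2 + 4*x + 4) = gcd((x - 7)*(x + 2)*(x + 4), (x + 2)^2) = x + 2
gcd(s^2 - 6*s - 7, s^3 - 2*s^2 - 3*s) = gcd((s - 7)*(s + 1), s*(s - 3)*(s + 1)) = s + 1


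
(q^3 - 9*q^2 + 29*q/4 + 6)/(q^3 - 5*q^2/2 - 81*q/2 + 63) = (q^2 - 15*q/2 - 4)/(q^2 - q - 42)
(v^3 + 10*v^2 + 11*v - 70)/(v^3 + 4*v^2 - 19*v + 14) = (v + 5)/(v - 1)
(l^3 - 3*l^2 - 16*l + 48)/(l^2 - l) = (l^3 - 3*l^2 - 16*l + 48)/(l*(l - 1))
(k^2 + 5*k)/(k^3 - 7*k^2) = (k + 5)/(k*(k - 7))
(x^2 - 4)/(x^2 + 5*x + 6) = (x - 2)/(x + 3)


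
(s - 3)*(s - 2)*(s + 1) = s^3 - 4*s^2 + s + 6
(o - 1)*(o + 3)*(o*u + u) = o^3*u + 3*o^2*u - o*u - 3*u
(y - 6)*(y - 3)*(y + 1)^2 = y^4 - 7*y^3 + y^2 + 27*y + 18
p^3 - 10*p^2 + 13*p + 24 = (p - 8)*(p - 3)*(p + 1)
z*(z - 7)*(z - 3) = z^3 - 10*z^2 + 21*z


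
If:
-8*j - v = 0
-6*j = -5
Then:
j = 5/6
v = -20/3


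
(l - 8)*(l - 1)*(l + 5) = l^3 - 4*l^2 - 37*l + 40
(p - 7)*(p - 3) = p^2 - 10*p + 21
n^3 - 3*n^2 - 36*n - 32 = (n - 8)*(n + 1)*(n + 4)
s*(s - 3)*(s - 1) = s^3 - 4*s^2 + 3*s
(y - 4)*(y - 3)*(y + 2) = y^3 - 5*y^2 - 2*y + 24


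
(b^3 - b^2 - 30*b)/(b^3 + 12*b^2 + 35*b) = (b - 6)/(b + 7)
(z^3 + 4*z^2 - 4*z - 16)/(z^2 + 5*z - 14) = (z^2 + 6*z + 8)/(z + 7)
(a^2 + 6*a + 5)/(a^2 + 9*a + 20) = (a + 1)/(a + 4)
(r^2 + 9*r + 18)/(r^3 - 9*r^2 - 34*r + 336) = (r + 3)/(r^2 - 15*r + 56)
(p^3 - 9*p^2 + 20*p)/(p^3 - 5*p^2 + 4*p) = (p - 5)/(p - 1)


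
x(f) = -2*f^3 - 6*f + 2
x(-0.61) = 6.11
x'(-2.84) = -54.39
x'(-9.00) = -492.00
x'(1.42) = -18.10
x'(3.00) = -60.00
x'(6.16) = -233.67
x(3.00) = -70.00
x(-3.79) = 133.62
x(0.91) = -4.97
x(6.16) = -502.45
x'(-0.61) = -8.23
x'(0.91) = -10.97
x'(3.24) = -68.99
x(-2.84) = 64.85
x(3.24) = -85.46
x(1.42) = -12.25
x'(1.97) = -29.29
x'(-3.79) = -92.18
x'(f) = -6*f^2 - 6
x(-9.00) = 1514.00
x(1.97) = -25.11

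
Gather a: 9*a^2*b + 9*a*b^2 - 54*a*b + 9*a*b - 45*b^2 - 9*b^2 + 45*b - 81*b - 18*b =9*a^2*b + a*(9*b^2 - 45*b) - 54*b^2 - 54*b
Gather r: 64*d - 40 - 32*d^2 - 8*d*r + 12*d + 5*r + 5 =-32*d^2 + 76*d + r*(5 - 8*d) - 35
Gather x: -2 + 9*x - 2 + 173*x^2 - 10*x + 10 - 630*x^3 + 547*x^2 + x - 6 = -630*x^3 + 720*x^2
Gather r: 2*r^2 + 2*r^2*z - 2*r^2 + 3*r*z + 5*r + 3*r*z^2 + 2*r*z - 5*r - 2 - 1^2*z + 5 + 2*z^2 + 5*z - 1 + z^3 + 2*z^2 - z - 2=2*r^2*z + r*(3*z^2 + 5*z) + z^3 + 4*z^2 + 3*z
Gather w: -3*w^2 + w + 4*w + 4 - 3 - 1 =-3*w^2 + 5*w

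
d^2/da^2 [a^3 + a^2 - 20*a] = 6*a + 2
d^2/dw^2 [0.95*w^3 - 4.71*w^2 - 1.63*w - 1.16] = 5.7*w - 9.42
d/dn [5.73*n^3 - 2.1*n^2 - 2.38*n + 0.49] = 17.19*n^2 - 4.2*n - 2.38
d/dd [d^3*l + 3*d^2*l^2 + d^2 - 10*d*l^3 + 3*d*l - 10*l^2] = 3*d^2*l + 6*d*l^2 + 2*d - 10*l^3 + 3*l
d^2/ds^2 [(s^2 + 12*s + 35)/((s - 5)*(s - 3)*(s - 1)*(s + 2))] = 2*(3*s^8 + 51*s^7 - 278*s^6 - 1917*s^5 + 10500*s^4 - 2751*s^3 - 28530*s^2 - 375*s + 50945)/(s^12 - 21*s^11 + 162*s^10 - 460*s^9 - 582*s^8 + 6222*s^7 - 8812*s^6 - 17136*s^5 + 53925*s^4 - 17009*s^3 - 72990*s^2 + 83700*s - 27000)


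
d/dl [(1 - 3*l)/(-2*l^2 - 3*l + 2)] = (-6*l^2 + 4*l - 3)/(4*l^4 + 12*l^3 + l^2 - 12*l + 4)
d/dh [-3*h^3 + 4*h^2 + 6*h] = -9*h^2 + 8*h + 6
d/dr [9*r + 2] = 9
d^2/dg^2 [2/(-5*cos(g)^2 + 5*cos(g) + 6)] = 10*(-20*sin(g)^4 + 39*sin(g)^2 - 51*cos(g)/4 + 15*cos(3*g)/4 + 3)/(5*sin(g)^2 + 5*cos(g) + 1)^3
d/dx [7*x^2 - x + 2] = 14*x - 1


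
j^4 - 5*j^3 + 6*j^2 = j^2*(j - 3)*(j - 2)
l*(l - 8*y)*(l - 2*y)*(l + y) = l^4 - 9*l^3*y + 6*l^2*y^2 + 16*l*y^3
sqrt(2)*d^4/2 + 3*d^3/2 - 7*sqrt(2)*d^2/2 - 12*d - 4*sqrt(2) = (d - 2*sqrt(2))*(d + sqrt(2))*(d + 2*sqrt(2))*(sqrt(2)*d/2 + 1/2)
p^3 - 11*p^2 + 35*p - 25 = (p - 5)^2*(p - 1)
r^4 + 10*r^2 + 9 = (r - 3*I)*(r - I)*(r + I)*(r + 3*I)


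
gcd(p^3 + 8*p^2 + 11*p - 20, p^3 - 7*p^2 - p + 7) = p - 1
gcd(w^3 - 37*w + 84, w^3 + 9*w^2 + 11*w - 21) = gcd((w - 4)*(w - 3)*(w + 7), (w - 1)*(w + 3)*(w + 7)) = w + 7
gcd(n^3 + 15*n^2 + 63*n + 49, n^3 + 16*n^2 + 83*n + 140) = n + 7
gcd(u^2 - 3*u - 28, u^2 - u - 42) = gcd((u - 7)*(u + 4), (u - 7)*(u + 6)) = u - 7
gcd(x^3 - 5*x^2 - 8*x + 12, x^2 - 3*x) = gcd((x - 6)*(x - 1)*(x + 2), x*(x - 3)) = 1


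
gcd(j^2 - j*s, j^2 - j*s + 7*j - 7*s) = -j + s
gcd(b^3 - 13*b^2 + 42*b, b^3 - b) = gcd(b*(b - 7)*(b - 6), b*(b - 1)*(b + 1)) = b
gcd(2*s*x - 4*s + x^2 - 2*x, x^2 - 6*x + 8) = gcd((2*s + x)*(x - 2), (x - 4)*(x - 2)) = x - 2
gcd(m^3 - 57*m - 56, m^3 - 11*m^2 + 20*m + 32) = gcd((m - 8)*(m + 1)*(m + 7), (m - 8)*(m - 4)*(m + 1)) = m^2 - 7*m - 8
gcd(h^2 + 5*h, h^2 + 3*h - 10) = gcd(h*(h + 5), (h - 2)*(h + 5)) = h + 5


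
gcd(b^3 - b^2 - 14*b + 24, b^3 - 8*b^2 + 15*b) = b - 3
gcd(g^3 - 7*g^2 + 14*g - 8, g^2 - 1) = g - 1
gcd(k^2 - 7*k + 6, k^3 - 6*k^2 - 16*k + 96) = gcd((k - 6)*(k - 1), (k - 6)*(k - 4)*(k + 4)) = k - 6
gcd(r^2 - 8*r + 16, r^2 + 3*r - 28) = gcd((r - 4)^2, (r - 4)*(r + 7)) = r - 4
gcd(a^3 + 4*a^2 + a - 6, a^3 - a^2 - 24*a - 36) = a^2 + 5*a + 6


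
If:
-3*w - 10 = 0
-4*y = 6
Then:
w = -10/3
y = -3/2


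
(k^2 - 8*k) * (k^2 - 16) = k^4 - 8*k^3 - 16*k^2 + 128*k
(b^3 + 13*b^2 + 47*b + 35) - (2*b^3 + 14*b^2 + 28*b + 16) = -b^3 - b^2 + 19*b + 19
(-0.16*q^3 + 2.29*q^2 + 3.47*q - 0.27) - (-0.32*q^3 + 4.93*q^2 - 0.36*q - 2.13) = 0.16*q^3 - 2.64*q^2 + 3.83*q + 1.86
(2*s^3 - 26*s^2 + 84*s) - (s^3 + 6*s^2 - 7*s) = s^3 - 32*s^2 + 91*s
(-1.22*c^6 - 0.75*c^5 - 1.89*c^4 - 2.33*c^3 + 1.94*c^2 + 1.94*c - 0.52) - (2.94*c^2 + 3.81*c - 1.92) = -1.22*c^6 - 0.75*c^5 - 1.89*c^4 - 2.33*c^3 - 1.0*c^2 - 1.87*c + 1.4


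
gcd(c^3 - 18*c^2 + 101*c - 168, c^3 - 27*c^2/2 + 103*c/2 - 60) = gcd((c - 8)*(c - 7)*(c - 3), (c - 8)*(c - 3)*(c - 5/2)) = c^2 - 11*c + 24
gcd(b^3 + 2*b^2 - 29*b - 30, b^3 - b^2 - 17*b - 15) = b^2 - 4*b - 5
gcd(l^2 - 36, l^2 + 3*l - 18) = l + 6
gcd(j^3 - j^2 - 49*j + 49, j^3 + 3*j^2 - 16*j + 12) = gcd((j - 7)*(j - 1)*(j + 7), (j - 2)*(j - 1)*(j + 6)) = j - 1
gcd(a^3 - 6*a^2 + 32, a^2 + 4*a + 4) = a + 2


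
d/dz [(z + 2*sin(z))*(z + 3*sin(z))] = 5*z*cos(z) + 2*z + 5*sin(z) + 6*sin(2*z)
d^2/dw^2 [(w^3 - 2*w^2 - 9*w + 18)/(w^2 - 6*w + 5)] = 4*(5*w^3 - 3*w^2 - 57*w + 119)/(w^6 - 18*w^5 + 123*w^4 - 396*w^3 + 615*w^2 - 450*w + 125)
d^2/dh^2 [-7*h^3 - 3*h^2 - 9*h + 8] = -42*h - 6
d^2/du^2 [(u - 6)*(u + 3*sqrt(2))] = 2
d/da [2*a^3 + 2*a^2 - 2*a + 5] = 6*a^2 + 4*a - 2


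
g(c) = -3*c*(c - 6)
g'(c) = 18 - 6*c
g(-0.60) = -11.88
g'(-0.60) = 21.60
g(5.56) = 7.34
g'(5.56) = -15.36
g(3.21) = 26.87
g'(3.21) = -1.26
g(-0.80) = -16.32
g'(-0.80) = 22.80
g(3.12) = 26.96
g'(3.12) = -0.72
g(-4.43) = -138.61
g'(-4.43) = 44.58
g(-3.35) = -93.97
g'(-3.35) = 38.10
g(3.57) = 26.03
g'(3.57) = -3.42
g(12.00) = -216.00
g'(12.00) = -54.00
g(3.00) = 27.00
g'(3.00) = 0.00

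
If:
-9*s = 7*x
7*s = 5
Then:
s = 5/7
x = -45/49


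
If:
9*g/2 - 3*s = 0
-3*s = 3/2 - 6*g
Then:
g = 1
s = 3/2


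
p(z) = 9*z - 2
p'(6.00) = 9.00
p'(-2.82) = 9.00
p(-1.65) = -16.85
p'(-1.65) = 9.00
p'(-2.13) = 9.00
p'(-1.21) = 9.00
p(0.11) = -1.01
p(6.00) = 52.00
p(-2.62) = -25.58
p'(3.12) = 9.00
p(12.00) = 106.00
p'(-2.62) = 9.00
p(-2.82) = -27.38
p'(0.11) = 9.00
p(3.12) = 26.08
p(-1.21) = -12.89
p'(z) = 9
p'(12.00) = 9.00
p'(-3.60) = 9.00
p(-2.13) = -21.17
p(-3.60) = -34.40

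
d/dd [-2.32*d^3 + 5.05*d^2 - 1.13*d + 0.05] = -6.96*d^2 + 10.1*d - 1.13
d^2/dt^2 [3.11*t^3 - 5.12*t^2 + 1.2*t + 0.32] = 18.66*t - 10.24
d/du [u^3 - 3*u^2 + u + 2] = 3*u^2 - 6*u + 1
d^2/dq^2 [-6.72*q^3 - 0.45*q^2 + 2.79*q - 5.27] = -40.32*q - 0.9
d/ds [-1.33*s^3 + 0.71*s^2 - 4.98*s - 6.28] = -3.99*s^2 + 1.42*s - 4.98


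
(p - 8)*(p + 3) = p^2 - 5*p - 24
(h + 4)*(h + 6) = h^2 + 10*h + 24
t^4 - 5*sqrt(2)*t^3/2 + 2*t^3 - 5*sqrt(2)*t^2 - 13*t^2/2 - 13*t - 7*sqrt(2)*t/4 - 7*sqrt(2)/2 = (t + 2)*(t - 7*sqrt(2)/2)*(t + sqrt(2)/2)^2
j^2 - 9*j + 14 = (j - 7)*(j - 2)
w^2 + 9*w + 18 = (w + 3)*(w + 6)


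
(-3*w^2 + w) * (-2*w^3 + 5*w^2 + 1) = 6*w^5 - 17*w^4 + 5*w^3 - 3*w^2 + w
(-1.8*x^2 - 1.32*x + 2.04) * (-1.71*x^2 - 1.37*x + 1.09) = 3.078*x^4 + 4.7232*x^3 - 3.642*x^2 - 4.2336*x + 2.2236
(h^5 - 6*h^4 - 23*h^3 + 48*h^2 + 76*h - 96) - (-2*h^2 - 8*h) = h^5 - 6*h^4 - 23*h^3 + 50*h^2 + 84*h - 96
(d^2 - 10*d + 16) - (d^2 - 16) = 32 - 10*d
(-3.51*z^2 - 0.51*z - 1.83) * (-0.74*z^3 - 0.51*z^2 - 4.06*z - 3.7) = 2.5974*z^5 + 2.1675*z^4 + 15.8649*z^3 + 15.9909*z^2 + 9.3168*z + 6.771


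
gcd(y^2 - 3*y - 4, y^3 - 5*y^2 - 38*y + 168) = y - 4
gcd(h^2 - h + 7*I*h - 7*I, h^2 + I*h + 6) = 1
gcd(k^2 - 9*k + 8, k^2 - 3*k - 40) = k - 8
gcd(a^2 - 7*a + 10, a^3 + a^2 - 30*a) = a - 5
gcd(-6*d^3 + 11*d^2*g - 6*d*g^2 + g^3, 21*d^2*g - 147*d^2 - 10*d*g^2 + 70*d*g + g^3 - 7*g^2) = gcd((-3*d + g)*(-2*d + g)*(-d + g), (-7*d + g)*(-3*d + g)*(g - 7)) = 3*d - g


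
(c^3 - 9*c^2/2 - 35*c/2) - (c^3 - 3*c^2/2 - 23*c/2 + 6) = -3*c^2 - 6*c - 6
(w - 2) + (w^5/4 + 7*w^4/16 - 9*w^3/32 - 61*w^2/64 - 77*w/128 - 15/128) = w^5/4 + 7*w^4/16 - 9*w^3/32 - 61*w^2/64 + 51*w/128 - 271/128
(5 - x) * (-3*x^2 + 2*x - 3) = 3*x^3 - 17*x^2 + 13*x - 15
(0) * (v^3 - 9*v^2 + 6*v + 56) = 0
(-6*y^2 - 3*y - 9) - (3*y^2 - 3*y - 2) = -9*y^2 - 7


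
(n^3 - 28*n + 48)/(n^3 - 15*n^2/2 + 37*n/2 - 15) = 2*(n^2 + 2*n - 24)/(2*n^2 - 11*n + 15)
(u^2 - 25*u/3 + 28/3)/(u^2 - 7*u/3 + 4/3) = (u - 7)/(u - 1)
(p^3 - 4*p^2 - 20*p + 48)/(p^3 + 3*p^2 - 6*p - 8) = (p - 6)/(p + 1)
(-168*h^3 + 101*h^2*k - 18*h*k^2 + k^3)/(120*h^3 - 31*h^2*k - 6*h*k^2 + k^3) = (-7*h + k)/(5*h + k)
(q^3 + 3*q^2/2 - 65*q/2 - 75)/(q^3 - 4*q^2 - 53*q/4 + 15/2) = 2*(q + 5)/(2*q - 1)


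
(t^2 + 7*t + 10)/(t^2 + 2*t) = (t + 5)/t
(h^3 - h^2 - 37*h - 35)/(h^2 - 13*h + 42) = (h^2 + 6*h + 5)/(h - 6)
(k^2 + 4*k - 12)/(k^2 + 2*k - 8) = (k + 6)/(k + 4)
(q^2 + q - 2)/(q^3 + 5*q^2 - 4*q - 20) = (q - 1)/(q^2 + 3*q - 10)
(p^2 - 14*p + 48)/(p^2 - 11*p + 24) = (p - 6)/(p - 3)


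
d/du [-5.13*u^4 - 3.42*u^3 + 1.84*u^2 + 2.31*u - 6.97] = -20.52*u^3 - 10.26*u^2 + 3.68*u + 2.31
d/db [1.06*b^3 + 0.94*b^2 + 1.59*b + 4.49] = 3.18*b^2 + 1.88*b + 1.59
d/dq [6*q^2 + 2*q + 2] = 12*q + 2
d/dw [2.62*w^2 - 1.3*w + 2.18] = 5.24*w - 1.3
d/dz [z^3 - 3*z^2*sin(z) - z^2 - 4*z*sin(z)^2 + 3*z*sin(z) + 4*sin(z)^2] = -3*z^2*cos(z) + 3*z^2 - 6*z*sin(z) - 4*z*sin(2*z) + 3*z*cos(z) - 2*z - 4*sin(z)^2 + 3*sin(z) + 4*sin(2*z)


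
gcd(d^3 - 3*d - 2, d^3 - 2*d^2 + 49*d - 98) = d - 2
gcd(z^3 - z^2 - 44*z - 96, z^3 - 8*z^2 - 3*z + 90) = z + 3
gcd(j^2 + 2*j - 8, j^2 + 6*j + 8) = j + 4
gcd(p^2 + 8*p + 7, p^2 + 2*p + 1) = p + 1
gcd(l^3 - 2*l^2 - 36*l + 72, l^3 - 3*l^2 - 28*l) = 1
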